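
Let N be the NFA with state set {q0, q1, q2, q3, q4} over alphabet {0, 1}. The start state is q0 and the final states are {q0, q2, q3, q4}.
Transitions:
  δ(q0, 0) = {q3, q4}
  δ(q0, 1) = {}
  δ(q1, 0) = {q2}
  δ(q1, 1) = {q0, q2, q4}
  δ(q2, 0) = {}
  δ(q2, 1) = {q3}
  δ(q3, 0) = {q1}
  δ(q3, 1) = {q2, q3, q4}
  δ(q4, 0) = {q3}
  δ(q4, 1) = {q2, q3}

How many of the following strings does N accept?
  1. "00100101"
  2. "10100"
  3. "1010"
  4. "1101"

"00100101": accepted
"10100": rejected
"1010": rejected
"1101": rejected

1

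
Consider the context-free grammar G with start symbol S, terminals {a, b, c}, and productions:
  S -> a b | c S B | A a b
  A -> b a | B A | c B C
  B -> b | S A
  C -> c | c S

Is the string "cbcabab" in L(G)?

S ⇒ Aab ⇒ cBCab ⇒ cbCab ⇒ cbcSab ⇒ cbcabab

yes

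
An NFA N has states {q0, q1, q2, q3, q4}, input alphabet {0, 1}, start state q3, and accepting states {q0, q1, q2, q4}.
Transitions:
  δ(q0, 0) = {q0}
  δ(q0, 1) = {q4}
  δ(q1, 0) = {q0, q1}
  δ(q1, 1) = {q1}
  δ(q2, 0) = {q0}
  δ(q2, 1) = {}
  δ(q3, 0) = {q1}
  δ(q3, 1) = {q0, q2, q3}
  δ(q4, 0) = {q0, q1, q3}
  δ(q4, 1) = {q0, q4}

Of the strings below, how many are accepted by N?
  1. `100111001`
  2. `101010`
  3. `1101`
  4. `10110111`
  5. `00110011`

5

`100111001`: accepted
`101010`: accepted
`1101`: accepted
`10110111`: accepted
`00110011`: accepted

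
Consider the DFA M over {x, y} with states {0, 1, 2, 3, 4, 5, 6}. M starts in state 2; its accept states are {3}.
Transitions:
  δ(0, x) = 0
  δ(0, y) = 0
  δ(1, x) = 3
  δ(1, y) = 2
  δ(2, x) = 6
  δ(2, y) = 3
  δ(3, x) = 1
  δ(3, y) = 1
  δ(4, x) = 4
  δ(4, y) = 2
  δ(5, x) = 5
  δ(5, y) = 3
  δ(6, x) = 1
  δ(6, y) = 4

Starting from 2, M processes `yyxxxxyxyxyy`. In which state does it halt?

2 --y--> 3
3 --y--> 1
1 --x--> 3
3 --x--> 1
1 --x--> 3
3 --x--> 1
1 --y--> 2
2 --x--> 6
6 --y--> 4
4 --x--> 4
4 --y--> 2
2 --y--> 3

3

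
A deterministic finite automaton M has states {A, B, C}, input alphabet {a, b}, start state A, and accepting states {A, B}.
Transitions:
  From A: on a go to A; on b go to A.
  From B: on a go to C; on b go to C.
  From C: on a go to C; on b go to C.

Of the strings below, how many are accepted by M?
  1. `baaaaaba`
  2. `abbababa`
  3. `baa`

`baaaaaba`: accepted
`abbababa`: accepted
`baa`: accepted

3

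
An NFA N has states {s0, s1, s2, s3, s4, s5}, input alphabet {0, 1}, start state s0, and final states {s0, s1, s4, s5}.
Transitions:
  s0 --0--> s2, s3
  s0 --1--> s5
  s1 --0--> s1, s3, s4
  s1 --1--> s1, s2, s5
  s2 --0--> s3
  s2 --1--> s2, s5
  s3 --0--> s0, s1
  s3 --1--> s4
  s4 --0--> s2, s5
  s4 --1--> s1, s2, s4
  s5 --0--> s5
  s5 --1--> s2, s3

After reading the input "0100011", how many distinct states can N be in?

Start: {s0}
read 0: {s2, s3}
read 1: {s2, s4, s5}
read 0: {s2, s3, s5}
read 0: {s0, s1, s3, s5}
read 0: {s0, s1, s2, s3, s4, s5}
read 1: {s1, s2, s3, s4, s5}
read 1: {s1, s2, s3, s4, s5}
Final reachable set {s1, s2, s3, s4, s5} has 5 states.

5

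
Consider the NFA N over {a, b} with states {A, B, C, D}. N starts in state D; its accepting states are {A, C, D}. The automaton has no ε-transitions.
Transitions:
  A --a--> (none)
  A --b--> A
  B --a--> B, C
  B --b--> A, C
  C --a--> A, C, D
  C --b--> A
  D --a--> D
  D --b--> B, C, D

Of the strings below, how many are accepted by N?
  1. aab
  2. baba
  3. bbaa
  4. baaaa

4

aab: accepted
baba: accepted
bbaa: accepted
baaaa: accepted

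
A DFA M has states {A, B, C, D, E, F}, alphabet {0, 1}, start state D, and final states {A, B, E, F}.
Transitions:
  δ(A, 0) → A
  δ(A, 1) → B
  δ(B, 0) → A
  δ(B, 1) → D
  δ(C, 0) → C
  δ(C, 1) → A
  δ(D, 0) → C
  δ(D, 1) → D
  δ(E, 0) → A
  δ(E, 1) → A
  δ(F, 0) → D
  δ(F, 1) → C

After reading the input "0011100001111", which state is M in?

D

D --0--> C
C --0--> C
C --1--> A
A --1--> B
B --1--> D
D --0--> C
C --0--> C
C --0--> C
C --0--> C
C --1--> A
A --1--> B
B --1--> D
D --1--> D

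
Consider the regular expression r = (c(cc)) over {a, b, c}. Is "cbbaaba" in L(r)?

No split of cbbaaba into u·v has c matching u and (cc) matching v.

no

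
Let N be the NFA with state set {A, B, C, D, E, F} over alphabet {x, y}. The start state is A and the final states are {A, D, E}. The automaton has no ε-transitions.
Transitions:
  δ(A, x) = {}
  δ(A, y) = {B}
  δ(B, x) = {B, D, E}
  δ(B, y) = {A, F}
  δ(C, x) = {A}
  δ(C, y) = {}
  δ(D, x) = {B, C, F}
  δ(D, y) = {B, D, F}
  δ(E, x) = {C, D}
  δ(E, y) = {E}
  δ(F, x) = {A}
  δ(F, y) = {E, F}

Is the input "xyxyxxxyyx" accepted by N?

rejected

Start: {A}
read x: {}
The reachable set is empty and stays empty for the remaining 9 symbols.
Reachable ∩ accepting = {} — empty.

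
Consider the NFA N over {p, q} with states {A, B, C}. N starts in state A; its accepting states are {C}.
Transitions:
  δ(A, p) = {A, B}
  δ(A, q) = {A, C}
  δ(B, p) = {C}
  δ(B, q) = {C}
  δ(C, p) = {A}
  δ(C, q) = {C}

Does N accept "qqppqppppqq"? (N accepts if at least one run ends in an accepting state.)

Start: {A}
read q: {A, C}
read q: {A, C}
read p: {A, B}
read p: {A, B, C}
read q: {A, C}
read p: {A, B}
read p: {A, B, C}
read p: {A, B, C}
read p: {A, B, C}
read q: {A, C}
read q: {A, C}
Reachable ∩ accepting = {C} — nonempty.

accepted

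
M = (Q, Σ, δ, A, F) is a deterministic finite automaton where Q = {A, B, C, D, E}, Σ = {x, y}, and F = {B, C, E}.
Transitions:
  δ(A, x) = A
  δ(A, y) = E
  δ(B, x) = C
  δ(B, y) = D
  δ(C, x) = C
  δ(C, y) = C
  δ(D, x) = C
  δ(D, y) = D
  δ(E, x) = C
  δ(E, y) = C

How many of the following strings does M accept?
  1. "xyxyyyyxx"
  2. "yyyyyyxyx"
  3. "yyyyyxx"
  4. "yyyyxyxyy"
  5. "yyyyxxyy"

"xyxyyyyxx": accepted
"yyyyyyxyx": accepted
"yyyyyxx": accepted
"yyyyxyxyy": accepted
"yyyyxxyy": accepted

5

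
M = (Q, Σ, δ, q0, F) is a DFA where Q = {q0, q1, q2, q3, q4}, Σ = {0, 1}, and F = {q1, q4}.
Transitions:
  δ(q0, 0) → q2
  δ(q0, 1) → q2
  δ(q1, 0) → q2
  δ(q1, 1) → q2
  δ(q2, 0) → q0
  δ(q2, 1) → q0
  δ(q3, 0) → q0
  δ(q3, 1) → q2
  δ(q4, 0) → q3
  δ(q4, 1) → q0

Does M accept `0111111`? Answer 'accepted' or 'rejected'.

rejected

q0 --0--> q2
q2 --1--> q0
q0 --1--> q2
q2 --1--> q0
q0 --1--> q2
q2 --1--> q0
q0 --1--> q2
End in state q2, which is not an accepting state.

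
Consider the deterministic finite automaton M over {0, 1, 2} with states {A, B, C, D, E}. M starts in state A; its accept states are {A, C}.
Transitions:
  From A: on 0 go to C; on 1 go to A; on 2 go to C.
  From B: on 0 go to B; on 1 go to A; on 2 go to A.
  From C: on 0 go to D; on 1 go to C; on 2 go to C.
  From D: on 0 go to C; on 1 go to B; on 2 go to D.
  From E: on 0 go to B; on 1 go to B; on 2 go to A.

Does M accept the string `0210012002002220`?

A --0--> C
C --2--> C
C --1--> C
C --0--> D
D --0--> C
C --1--> C
C --2--> C
C --0--> D
D --0--> C
C --2--> C
C --0--> D
D --0--> C
C --2--> C
C --2--> C
C --2--> C
C --0--> D
End in state D, which is not an accepting state.

rejected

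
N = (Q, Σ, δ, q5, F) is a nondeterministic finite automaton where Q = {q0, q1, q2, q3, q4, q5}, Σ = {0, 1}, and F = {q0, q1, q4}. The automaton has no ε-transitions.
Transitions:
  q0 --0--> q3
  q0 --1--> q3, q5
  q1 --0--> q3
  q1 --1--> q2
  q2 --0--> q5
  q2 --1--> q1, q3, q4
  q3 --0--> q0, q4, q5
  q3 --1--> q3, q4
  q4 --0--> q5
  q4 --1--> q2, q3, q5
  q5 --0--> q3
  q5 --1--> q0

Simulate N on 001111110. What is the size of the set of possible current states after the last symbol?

4

Start: {q5}
read 0: {q3}
read 0: {q0, q4, q5}
read 1: {q0, q2, q3, q5}
read 1: {q0, q1, q3, q4, q5}
read 1: {q0, q2, q3, q4, q5}
read 1: {q0, q1, q2, q3, q4, q5}
read 1: {q0, q1, q2, q3, q4, q5}
read 1: {q0, q1, q2, q3, q4, q5}
read 0: {q0, q3, q4, q5}
Final reachable set {q0, q3, q4, q5} has 4 states.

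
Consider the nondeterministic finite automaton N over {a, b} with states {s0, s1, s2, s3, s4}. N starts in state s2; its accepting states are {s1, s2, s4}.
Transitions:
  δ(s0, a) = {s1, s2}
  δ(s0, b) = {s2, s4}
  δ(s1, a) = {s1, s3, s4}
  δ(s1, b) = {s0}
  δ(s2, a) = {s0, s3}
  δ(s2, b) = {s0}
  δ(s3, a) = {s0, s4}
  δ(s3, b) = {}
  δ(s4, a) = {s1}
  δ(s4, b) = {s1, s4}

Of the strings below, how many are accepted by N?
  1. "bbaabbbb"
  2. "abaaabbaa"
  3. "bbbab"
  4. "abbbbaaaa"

4

"bbaabbbb": accepted
"abaaabbaa": accepted
"bbbab": accepted
"abbbbaaaa": accepted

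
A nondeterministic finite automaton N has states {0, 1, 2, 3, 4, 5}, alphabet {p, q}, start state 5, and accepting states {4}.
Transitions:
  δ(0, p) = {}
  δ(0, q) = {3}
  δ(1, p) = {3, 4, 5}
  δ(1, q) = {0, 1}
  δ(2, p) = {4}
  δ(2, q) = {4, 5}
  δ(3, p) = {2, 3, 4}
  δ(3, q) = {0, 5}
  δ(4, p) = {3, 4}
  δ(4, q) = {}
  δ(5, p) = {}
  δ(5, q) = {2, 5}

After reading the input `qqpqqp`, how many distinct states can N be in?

Start: {5}
read q: {2, 5}
read q: {2, 4, 5}
read p: {3, 4}
read q: {0, 5}
read q: {2, 3, 5}
read p: {2, 3, 4}
Final reachable set {2, 3, 4} has 3 states.

3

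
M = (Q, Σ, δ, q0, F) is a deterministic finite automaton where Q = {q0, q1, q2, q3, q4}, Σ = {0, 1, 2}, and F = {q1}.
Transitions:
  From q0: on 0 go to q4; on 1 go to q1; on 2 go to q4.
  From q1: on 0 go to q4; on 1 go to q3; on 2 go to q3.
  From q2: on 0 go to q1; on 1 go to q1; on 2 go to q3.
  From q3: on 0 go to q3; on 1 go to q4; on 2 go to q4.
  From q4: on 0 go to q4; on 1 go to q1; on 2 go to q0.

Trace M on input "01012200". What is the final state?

q0 --0--> q4
q4 --1--> q1
q1 --0--> q4
q4 --1--> q1
q1 --2--> q3
q3 --2--> q4
q4 --0--> q4
q4 --0--> q4

q4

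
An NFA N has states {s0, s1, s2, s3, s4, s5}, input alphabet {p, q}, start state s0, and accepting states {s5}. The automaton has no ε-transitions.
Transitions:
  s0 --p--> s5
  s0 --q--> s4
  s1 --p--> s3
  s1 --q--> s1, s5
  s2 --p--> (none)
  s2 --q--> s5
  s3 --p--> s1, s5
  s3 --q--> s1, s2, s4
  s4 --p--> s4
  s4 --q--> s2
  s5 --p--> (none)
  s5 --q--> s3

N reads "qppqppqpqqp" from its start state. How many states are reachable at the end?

0

Start: {s0}
read q: {s4}
read p: {s4}
read p: {s4}
read q: {s2}
read p: {}
The reachable set is empty and stays empty for the remaining 6 symbols.
Final reachable set {} has 0 states.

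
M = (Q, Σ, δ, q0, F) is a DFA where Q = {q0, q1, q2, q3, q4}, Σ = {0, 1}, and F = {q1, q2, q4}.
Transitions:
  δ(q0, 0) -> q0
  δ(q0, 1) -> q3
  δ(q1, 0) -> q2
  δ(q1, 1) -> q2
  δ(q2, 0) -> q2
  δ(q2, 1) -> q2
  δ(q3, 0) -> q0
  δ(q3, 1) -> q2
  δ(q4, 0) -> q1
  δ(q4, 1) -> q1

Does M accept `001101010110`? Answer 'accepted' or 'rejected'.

q0 --0--> q0
q0 --0--> q0
q0 --1--> q3
q3 --1--> q2
q2 --0--> q2
q2 --1--> q2
q2 --0--> q2
q2 --1--> q2
q2 --0--> q2
q2 --1--> q2
q2 --1--> q2
q2 --0--> q2
End in state q2, which is an accepting state.

accepted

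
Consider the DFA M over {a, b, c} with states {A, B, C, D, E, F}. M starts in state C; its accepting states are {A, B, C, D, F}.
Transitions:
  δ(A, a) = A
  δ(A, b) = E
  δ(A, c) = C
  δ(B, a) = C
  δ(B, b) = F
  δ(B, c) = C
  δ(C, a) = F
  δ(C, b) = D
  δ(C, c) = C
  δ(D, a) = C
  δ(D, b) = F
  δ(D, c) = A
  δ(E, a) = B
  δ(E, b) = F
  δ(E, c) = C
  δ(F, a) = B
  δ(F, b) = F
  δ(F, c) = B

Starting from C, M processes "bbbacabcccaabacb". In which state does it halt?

D

C --b--> D
D --b--> F
F --b--> F
F --a--> B
B --c--> C
C --a--> F
F --b--> F
F --c--> B
B --c--> C
C --c--> C
C --a--> F
F --a--> B
B --b--> F
F --a--> B
B --c--> C
C --b--> D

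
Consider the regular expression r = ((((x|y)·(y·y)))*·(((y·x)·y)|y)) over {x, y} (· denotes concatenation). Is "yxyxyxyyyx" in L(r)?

No split of yxyxyxyyyx into u·v has (((x|y)·(y·y)))* matching u and (((y·x)·y)|y) matching v.

no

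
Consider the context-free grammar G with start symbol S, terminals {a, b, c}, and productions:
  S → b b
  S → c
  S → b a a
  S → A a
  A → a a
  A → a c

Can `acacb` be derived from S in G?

no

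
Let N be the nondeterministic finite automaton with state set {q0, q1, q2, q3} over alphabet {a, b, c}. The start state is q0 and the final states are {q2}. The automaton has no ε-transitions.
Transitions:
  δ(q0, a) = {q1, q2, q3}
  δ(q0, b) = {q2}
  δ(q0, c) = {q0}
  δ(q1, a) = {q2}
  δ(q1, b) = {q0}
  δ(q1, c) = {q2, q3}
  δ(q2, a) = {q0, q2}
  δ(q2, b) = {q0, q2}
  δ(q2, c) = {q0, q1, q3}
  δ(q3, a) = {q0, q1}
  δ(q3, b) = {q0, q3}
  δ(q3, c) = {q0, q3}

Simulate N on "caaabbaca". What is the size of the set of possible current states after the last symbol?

4

Start: {q0}
read c: {q0}
read a: {q1, q2, q3}
read a: {q0, q1, q2}
read a: {q0, q1, q2, q3}
read b: {q0, q2, q3}
read b: {q0, q2, q3}
read a: {q0, q1, q2, q3}
read c: {q0, q1, q2, q3}
read a: {q0, q1, q2, q3}
Final reachable set {q0, q1, q2, q3} has 4 states.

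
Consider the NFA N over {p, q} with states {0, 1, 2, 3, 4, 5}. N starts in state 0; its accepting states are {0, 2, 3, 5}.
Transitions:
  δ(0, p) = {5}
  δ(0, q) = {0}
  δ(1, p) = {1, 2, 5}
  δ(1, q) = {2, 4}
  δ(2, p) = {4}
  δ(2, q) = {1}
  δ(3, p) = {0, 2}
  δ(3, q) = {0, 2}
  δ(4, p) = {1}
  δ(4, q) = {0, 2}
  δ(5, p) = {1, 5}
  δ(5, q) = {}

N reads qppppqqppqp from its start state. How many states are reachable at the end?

Start: {0}
read q: {0}
read p: {5}
read p: {1, 5}
read p: {1, 2, 5}
read p: {1, 2, 4, 5}
read q: {0, 1, 2, 4}
read q: {0, 1, 2, 4}
read p: {1, 2, 4, 5}
read p: {1, 2, 4, 5}
read q: {0, 1, 2, 4}
read p: {1, 2, 4, 5}
Final reachable set {1, 2, 4, 5} has 4 states.

4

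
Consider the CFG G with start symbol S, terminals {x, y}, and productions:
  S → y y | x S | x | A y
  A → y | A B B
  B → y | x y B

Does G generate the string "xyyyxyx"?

no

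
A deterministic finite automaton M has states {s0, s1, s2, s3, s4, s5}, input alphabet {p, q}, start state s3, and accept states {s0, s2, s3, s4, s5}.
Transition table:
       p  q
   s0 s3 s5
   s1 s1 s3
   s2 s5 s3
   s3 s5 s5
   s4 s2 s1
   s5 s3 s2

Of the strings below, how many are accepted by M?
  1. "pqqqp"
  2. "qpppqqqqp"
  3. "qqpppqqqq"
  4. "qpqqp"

4

"pqqqp": accepted
"qpppqqqqp": accepted
"qqpppqqqq": accepted
"qpqqp": accepted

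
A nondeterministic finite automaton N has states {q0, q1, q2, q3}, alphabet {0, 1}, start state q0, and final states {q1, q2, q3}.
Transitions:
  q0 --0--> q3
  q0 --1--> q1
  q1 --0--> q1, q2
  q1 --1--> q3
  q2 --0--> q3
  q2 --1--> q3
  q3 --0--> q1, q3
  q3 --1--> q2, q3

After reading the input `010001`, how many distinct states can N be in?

2

Start: {q0}
read 0: {q3}
read 1: {q2, q3}
read 0: {q1, q3}
read 0: {q1, q2, q3}
read 0: {q1, q2, q3}
read 1: {q2, q3}
Final reachable set {q2, q3} has 2 states.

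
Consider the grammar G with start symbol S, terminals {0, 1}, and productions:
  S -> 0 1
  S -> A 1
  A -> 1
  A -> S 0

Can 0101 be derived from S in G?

yes

S ⇒ A1 ⇒ S01 ⇒ 0101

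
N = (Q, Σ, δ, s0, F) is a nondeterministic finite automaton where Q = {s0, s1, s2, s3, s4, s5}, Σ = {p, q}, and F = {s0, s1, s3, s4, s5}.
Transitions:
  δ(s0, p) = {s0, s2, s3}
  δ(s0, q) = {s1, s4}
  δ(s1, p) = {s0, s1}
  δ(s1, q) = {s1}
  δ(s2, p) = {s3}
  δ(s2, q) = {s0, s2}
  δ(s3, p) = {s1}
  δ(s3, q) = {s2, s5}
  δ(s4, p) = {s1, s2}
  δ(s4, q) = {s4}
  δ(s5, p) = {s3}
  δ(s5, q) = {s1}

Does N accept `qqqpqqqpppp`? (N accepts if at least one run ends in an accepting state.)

Start: {s0}
read q: {s1, s4}
read q: {s1, s4}
read q: {s1, s4}
read p: {s0, s1, s2}
read q: {s0, s1, s2, s4}
read q: {s0, s1, s2, s4}
read q: {s0, s1, s2, s4}
read p: {s0, s1, s2, s3}
read p: {s0, s1, s2, s3}
read p: {s0, s1, s2, s3}
read p: {s0, s1, s2, s3}
Reachable ∩ accepting = {s0, s1, s3} — nonempty.

accepted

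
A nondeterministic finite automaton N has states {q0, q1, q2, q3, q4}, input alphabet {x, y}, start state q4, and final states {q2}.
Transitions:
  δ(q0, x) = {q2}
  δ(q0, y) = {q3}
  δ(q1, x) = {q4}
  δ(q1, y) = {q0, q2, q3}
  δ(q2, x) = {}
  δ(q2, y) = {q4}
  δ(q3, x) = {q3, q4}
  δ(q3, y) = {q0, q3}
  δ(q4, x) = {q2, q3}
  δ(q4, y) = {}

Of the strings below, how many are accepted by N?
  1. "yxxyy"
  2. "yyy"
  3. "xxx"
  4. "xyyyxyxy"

1

"yxxyy": rejected
"yyy": rejected
"xxx": accepted
"xyyyxyxy": rejected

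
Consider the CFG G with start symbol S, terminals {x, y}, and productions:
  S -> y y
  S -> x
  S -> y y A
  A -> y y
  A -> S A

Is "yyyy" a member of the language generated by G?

yes

S ⇒ yyA ⇒ yyyy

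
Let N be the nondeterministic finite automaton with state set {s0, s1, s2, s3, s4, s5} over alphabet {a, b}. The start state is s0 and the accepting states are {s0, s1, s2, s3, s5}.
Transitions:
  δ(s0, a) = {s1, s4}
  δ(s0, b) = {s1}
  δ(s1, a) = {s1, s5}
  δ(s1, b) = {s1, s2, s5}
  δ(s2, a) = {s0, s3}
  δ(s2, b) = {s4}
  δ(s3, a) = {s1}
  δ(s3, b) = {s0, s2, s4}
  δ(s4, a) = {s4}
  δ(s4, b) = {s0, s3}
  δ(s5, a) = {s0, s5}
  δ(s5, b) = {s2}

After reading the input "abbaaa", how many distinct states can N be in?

4

Start: {s0}
read a: {s1, s4}
read b: {s0, s1, s2, s3, s5}
read b: {s0, s1, s2, s4, s5}
read a: {s0, s1, s3, s4, s5}
read a: {s0, s1, s4, s5}
read a: {s0, s1, s4, s5}
Final reachable set {s0, s1, s4, s5} has 4 states.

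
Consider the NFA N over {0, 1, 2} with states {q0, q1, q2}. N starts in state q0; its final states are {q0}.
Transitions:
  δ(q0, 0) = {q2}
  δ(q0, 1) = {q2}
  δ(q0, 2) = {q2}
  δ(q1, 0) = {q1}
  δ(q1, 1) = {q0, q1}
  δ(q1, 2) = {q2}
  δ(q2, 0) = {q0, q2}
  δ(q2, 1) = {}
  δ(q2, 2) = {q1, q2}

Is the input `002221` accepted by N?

accepted

Start: {q0}
read 0: {q2}
read 0: {q0, q2}
read 2: {q1, q2}
read 2: {q1, q2}
read 2: {q1, q2}
read 1: {q0, q1}
Reachable ∩ accepting = {q0} — nonempty.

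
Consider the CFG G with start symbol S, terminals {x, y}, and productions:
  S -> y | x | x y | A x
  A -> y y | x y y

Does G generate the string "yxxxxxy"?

no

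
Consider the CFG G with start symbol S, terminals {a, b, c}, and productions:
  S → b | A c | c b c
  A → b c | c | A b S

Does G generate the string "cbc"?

S ⇒ cbc

yes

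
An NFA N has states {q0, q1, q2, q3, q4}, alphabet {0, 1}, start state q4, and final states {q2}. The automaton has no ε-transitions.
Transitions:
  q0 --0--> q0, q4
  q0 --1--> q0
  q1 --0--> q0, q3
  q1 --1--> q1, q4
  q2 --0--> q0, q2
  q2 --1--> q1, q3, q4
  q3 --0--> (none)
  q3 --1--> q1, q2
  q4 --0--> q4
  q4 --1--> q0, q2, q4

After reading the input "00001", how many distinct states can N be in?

Start: {q4}
read 0: {q4}
read 0: {q4}
read 0: {q4}
read 0: {q4}
read 1: {q0, q2, q4}
Final reachable set {q0, q2, q4} has 3 states.

3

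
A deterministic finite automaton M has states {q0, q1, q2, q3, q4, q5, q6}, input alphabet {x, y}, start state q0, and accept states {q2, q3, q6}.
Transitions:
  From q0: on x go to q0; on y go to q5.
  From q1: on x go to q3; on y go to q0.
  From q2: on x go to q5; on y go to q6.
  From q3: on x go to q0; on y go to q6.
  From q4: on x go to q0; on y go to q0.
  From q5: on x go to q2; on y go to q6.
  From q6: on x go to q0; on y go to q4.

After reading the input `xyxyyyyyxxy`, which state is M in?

q0 --x--> q0
q0 --y--> q5
q5 --x--> q2
q2 --y--> q6
q6 --y--> q4
q4 --y--> q0
q0 --y--> q5
q5 --y--> q6
q6 --x--> q0
q0 --x--> q0
q0 --y--> q5

q5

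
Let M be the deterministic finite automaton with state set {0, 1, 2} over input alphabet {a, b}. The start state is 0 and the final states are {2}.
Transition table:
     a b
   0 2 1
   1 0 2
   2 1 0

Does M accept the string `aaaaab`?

accepted

0 --a--> 2
2 --a--> 1
1 --a--> 0
0 --a--> 2
2 --a--> 1
1 --b--> 2
End in state 2, which is an accepting state.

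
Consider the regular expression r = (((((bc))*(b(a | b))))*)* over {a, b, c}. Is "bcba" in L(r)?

Split into 1 piece bcba; each matches ((((bc))*(b(a|b))))*.

yes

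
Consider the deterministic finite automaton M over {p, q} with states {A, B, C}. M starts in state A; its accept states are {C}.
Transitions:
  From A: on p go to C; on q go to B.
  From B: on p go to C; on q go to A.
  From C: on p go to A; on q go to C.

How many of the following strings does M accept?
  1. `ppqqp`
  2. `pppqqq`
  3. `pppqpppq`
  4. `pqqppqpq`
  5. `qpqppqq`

`ppqqp`: accepted
`pppqqq`: accepted
`pppqpppq`: rejected
`pqqppqpq`: rejected
`qpqppqq`: accepted

3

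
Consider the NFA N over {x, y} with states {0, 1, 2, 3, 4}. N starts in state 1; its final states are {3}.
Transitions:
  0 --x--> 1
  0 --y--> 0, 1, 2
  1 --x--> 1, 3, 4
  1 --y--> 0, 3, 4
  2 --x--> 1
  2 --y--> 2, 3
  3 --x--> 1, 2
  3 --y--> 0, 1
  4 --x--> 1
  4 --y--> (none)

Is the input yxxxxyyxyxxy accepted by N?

accepted

Start: {1}
read y: {0, 3, 4}
read x: {1, 2}
read x: {1, 3, 4}
read x: {1, 2, 3, 4}
read x: {1, 2, 3, 4}
read y: {0, 1, 2, 3, 4}
read y: {0, 1, 2, 3, 4}
read x: {1, 2, 3, 4}
read y: {0, 1, 2, 3, 4}
read x: {1, 2, 3, 4}
read x: {1, 2, 3, 4}
read y: {0, 1, 2, 3, 4}
Reachable ∩ accepting = {3} — nonempty.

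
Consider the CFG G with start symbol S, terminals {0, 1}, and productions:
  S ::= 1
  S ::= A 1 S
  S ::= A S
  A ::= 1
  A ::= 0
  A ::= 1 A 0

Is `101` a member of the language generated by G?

yes

S ⇒ AS ⇒ 1S ⇒ 1AS ⇒ 10S ⇒ 101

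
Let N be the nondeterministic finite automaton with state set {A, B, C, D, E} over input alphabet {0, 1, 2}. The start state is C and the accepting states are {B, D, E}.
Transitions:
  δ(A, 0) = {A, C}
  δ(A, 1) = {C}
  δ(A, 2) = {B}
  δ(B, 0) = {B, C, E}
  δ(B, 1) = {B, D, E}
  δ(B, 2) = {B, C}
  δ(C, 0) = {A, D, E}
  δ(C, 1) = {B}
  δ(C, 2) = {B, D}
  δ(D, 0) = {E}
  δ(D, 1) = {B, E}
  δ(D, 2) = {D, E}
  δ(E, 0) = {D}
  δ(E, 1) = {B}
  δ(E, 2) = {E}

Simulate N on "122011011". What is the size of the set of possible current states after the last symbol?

Start: {C}
read 1: {B}
read 2: {B, C}
read 2: {B, C, D}
read 0: {A, B, C, D, E}
read 1: {B, C, D, E}
read 1: {B, D, E}
read 0: {B, C, D, E}
read 1: {B, D, E}
read 1: {B, D, E}
Final reachable set {B, D, E} has 3 states.

3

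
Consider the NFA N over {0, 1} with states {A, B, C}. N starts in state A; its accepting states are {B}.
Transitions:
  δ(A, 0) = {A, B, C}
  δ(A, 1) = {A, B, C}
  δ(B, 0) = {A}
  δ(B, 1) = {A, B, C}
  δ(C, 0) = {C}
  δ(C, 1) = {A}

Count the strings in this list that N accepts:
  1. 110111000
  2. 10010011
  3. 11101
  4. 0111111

110111000: accepted
10010011: accepted
11101: accepted
0111111: accepted

4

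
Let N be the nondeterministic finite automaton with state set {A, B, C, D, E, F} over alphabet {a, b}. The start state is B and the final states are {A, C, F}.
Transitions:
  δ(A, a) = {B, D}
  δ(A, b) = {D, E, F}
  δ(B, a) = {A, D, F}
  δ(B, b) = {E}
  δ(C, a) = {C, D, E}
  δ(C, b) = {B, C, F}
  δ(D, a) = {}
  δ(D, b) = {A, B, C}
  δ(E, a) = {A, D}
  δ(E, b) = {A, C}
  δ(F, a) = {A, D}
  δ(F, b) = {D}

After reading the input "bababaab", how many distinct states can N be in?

Start: {B}
read b: {E}
read a: {A, D}
read b: {A, B, C, D, E, F}
read a: {A, B, C, D, E, F}
read b: {A, B, C, D, E, F}
read a: {A, B, C, D, E, F}
read a: {A, B, C, D, E, F}
read b: {A, B, C, D, E, F}
Final reachable set {A, B, C, D, E, F} has 6 states.

6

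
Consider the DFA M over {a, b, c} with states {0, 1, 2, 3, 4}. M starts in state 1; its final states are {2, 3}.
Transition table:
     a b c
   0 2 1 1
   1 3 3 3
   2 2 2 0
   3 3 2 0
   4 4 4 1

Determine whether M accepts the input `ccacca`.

1 --c--> 3
3 --c--> 0
0 --a--> 2
2 --c--> 0
0 --c--> 1
1 --a--> 3
End in state 3, which is an accepting state.

accepted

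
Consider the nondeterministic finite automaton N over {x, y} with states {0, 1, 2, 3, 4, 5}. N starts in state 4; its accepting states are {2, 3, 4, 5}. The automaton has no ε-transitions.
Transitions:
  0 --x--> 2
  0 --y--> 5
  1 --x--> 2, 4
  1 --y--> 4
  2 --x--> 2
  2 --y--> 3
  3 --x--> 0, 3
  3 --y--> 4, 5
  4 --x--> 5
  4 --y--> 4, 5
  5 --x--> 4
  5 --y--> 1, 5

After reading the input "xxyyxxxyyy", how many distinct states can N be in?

Start: {4}
read x: {5}
read x: {4}
read y: {4, 5}
read y: {1, 4, 5}
read x: {2, 4, 5}
read x: {2, 4, 5}
read x: {2, 4, 5}
read y: {1, 3, 4, 5}
read y: {1, 4, 5}
read y: {1, 4, 5}
Final reachable set {1, 4, 5} has 3 states.

3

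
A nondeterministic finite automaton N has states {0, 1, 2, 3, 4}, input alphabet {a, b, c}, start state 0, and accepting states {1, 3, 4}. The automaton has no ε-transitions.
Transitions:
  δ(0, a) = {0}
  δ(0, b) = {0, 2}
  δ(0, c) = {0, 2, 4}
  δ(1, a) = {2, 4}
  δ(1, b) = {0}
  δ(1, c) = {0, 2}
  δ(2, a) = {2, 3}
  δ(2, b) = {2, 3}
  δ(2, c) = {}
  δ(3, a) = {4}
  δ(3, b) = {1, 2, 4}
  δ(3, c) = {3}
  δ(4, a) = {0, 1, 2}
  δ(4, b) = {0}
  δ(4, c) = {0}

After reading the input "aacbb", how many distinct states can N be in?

5

Start: {0}
read a: {0}
read a: {0}
read c: {0, 2, 4}
read b: {0, 2, 3}
read b: {0, 1, 2, 3, 4}
Final reachable set {0, 1, 2, 3, 4} has 5 states.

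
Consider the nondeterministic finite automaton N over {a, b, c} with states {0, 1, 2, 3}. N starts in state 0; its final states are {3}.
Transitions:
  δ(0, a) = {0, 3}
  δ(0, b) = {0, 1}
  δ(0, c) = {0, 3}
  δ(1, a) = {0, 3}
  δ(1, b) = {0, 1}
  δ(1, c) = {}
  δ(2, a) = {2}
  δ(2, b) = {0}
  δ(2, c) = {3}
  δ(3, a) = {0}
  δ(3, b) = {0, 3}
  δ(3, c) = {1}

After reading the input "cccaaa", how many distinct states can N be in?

Start: {0}
read c: {0, 3}
read c: {0, 1, 3}
read c: {0, 1, 3}
read a: {0, 3}
read a: {0, 3}
read a: {0, 3}
Final reachable set {0, 3} has 2 states.

2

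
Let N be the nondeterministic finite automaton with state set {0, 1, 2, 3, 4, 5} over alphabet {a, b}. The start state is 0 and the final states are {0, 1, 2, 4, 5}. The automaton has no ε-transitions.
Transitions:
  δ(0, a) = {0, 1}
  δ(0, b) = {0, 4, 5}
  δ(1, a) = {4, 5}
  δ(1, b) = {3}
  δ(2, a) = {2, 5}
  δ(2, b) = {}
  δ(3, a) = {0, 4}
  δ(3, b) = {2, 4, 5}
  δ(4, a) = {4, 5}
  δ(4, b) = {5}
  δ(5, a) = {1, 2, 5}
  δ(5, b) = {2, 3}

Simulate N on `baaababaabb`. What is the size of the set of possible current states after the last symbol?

5

Start: {0}
read b: {0, 4, 5}
read a: {0, 1, 2, 4, 5}
read a: {0, 1, 2, 4, 5}
read a: {0, 1, 2, 4, 5}
read b: {0, 2, 3, 4, 5}
read a: {0, 1, 2, 4, 5}
read b: {0, 2, 3, 4, 5}
read a: {0, 1, 2, 4, 5}
read a: {0, 1, 2, 4, 5}
read b: {0, 2, 3, 4, 5}
read b: {0, 2, 3, 4, 5}
Final reachable set {0, 2, 3, 4, 5} has 5 states.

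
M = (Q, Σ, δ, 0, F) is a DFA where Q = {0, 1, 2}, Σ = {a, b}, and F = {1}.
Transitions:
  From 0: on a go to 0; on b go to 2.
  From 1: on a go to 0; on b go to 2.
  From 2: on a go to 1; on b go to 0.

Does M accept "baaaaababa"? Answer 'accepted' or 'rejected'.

accepted

0 --b--> 2
2 --a--> 1
1 --a--> 0
0 --a--> 0
0 --a--> 0
0 --a--> 0
0 --b--> 2
2 --a--> 1
1 --b--> 2
2 --a--> 1
End in state 1, which is an accepting state.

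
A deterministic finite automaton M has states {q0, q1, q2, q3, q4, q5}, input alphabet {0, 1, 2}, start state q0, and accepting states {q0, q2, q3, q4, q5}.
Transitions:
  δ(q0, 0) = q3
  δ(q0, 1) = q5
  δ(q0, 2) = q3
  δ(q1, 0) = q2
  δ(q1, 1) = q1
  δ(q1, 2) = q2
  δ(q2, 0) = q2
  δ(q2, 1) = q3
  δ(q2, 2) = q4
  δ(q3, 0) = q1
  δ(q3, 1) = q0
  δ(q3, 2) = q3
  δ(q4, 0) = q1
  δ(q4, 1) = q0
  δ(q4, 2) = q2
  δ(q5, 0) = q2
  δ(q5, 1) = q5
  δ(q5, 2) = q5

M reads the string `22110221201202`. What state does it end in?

q0 --2--> q3
q3 --2--> q3
q3 --1--> q0
q0 --1--> q5
q5 --0--> q2
q2 --2--> q4
q4 --2--> q2
q2 --1--> q3
q3 --2--> q3
q3 --0--> q1
q1 --1--> q1
q1 --2--> q2
q2 --0--> q2
q2 --2--> q4

q4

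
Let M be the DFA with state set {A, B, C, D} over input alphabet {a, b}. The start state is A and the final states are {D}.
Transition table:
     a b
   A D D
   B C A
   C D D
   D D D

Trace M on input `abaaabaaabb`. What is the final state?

A --a--> D
D --b--> D
D --a--> D
D --a--> D
D --a--> D
D --b--> D
D --a--> D
D --a--> D
D --a--> D
D --b--> D
D --b--> D

D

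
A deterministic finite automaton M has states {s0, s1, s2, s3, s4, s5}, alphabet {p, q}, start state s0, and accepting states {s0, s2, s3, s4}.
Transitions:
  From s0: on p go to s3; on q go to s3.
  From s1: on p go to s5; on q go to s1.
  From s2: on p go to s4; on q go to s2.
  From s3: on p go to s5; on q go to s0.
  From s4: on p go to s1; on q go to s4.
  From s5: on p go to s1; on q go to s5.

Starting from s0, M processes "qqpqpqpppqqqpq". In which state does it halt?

s5

s0 --q--> s3
s3 --q--> s0
s0 --p--> s3
s3 --q--> s0
s0 --p--> s3
s3 --q--> s0
s0 --p--> s3
s3 --p--> s5
s5 --p--> s1
s1 --q--> s1
s1 --q--> s1
s1 --q--> s1
s1 --p--> s5
s5 --q--> s5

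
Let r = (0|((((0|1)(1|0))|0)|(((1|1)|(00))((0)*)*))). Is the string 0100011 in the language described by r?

no

Neither 0 nor ((((0|1)(1|0))|0)|(((1|1)|(00))((0)*)*)) matches 0100011.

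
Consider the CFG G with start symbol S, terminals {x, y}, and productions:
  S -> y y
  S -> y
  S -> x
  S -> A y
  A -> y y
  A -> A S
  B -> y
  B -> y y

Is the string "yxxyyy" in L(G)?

no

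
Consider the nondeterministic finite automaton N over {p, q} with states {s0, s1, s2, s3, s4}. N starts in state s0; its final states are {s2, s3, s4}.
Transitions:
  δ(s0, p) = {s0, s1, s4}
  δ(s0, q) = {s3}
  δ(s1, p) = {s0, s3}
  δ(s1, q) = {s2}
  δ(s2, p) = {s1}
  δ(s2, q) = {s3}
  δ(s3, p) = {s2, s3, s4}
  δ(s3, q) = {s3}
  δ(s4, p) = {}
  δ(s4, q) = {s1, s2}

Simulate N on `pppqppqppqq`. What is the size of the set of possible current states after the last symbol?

Start: {s0}
read p: {s0, s1, s4}
read p: {s0, s1, s3, s4}
read p: {s0, s1, s2, s3, s4}
read q: {s1, s2, s3}
read p: {s0, s1, s2, s3, s4}
read p: {s0, s1, s2, s3, s4}
read q: {s1, s2, s3}
read p: {s0, s1, s2, s3, s4}
read p: {s0, s1, s2, s3, s4}
read q: {s1, s2, s3}
read q: {s2, s3}
Final reachable set {s2, s3} has 2 states.

2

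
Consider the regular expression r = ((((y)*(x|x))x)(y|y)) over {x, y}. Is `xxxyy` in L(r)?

no

No split of xxxyy into u·v has (((y)*(x|x))x) matching u and (y|y) matching v.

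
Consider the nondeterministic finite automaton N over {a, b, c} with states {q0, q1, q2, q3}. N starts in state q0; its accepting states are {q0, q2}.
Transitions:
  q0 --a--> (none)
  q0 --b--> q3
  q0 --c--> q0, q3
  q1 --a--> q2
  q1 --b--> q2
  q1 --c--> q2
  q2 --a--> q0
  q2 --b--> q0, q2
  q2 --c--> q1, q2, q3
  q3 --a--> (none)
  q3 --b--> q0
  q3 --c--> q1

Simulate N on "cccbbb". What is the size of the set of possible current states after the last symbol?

3

Start: {q0}
read c: {q0, q3}
read c: {q0, q1, q3}
read c: {q0, q1, q2, q3}
read b: {q0, q2, q3}
read b: {q0, q2, q3}
read b: {q0, q2, q3}
Final reachable set {q0, q2, q3} has 3 states.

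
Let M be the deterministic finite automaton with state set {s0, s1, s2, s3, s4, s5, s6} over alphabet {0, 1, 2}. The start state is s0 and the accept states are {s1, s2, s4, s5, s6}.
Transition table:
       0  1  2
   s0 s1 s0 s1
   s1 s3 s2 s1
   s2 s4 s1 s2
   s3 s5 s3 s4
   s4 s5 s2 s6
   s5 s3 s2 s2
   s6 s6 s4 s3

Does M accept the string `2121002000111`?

s0 --2--> s1
s1 --1--> s2
s2 --2--> s2
s2 --1--> s1
s1 --0--> s3
s3 --0--> s5
s5 --2--> s2
s2 --0--> s4
s4 --0--> s5
s5 --0--> s3
s3 --1--> s3
s3 --1--> s3
s3 --1--> s3
End in state s3, which is not an accepting state.

rejected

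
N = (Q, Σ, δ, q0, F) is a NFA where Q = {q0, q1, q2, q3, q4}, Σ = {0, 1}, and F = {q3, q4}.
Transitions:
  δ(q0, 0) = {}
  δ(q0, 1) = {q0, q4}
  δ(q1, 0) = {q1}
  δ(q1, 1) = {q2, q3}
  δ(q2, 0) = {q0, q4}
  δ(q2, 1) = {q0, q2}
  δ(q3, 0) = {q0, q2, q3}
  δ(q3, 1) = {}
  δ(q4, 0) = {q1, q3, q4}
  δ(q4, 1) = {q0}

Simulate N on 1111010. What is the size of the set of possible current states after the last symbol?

4

Start: {q0}
read 1: {q0, q4}
read 1: {q0, q4}
read 1: {q0, q4}
read 1: {q0, q4}
read 0: {q1, q3, q4}
read 1: {q0, q2, q3}
read 0: {q0, q2, q3, q4}
Final reachable set {q0, q2, q3, q4} has 4 states.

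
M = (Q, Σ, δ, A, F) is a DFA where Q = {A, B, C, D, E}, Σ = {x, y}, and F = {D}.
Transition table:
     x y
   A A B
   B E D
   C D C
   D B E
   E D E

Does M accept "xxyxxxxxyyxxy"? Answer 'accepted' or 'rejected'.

accepted

A --x--> A
A --x--> A
A --y--> B
B --x--> E
E --x--> D
D --x--> B
B --x--> E
E --x--> D
D --y--> E
E --y--> E
E --x--> D
D --x--> B
B --y--> D
End in state D, which is an accepting state.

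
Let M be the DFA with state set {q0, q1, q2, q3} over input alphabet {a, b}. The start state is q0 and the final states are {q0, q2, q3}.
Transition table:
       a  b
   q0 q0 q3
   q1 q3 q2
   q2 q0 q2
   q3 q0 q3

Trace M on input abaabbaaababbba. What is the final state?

q0

q0 --a--> q0
q0 --b--> q3
q3 --a--> q0
q0 --a--> q0
q0 --b--> q3
q3 --b--> q3
q3 --a--> q0
q0 --a--> q0
q0 --a--> q0
q0 --b--> q3
q3 --a--> q0
q0 --b--> q3
q3 --b--> q3
q3 --b--> q3
q3 --a--> q0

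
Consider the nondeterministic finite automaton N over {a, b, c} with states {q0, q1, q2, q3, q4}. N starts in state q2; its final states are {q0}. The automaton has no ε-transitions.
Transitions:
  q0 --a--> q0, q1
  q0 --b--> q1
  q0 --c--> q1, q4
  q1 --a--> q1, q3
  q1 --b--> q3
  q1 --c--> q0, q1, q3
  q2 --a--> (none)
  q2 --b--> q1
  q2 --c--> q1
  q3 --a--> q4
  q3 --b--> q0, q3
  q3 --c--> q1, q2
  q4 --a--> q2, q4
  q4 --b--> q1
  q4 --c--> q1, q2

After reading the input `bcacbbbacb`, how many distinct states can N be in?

3

Start: {q2}
read b: {q1}
read c: {q0, q1, q3}
read a: {q0, q1, q3, q4}
read c: {q0, q1, q2, q3, q4}
read b: {q0, q1, q3}
read b: {q0, q1, q3}
read b: {q0, q1, q3}
read a: {q0, q1, q3, q4}
read c: {q0, q1, q2, q3, q4}
read b: {q0, q1, q3}
Final reachable set {q0, q1, q3} has 3 states.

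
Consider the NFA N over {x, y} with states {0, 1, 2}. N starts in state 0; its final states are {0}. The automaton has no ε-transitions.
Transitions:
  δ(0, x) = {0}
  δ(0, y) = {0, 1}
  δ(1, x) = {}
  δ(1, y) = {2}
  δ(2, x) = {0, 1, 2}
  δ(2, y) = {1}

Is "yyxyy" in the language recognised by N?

accepted

Start: {0}
read y: {0, 1}
read y: {0, 1, 2}
read x: {0, 1, 2}
read y: {0, 1, 2}
read y: {0, 1, 2}
Reachable ∩ accepting = {0} — nonempty.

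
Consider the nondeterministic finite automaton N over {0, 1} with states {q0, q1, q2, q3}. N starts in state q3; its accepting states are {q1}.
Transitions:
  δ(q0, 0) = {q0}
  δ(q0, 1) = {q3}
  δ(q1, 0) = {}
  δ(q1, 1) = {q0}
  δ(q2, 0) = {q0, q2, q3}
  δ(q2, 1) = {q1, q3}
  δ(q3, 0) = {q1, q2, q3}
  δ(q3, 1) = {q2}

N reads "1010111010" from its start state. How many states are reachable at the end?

4

Start: {q3}
read 1: {q2}
read 0: {q0, q2, q3}
read 1: {q1, q2, q3}
read 0: {q0, q1, q2, q3}
read 1: {q0, q1, q2, q3}
read 1: {q0, q1, q2, q3}
read 1: {q0, q1, q2, q3}
read 0: {q0, q1, q2, q3}
read 1: {q0, q1, q2, q3}
read 0: {q0, q1, q2, q3}
Final reachable set {q0, q1, q2, q3} has 4 states.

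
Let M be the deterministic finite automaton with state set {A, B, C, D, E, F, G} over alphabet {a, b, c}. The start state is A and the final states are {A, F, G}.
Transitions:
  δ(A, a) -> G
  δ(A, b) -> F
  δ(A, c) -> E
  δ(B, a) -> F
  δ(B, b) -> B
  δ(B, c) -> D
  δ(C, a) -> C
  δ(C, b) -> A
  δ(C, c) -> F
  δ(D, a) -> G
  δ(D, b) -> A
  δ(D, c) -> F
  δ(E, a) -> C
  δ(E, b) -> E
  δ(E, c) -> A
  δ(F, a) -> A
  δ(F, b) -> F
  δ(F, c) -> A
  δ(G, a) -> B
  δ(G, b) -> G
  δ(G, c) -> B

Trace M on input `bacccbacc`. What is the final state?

A

A --b--> F
F --a--> A
A --c--> E
E --c--> A
A --c--> E
E --b--> E
E --a--> C
C --c--> F
F --c--> A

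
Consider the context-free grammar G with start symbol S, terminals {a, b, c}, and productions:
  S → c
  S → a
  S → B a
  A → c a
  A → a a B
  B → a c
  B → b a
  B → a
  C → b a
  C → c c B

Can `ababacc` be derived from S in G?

no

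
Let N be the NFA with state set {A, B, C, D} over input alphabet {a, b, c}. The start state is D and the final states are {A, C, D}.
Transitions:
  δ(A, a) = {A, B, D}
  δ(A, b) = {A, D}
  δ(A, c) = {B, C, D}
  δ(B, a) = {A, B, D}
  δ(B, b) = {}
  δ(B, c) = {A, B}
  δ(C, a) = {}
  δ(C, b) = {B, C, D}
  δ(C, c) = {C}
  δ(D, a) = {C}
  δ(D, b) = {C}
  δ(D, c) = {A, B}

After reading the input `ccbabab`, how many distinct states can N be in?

Start: {D}
read c: {A, B}
read c: {A, B, C, D}
read b: {A, B, C, D}
read a: {A, B, C, D}
read b: {A, B, C, D}
read a: {A, B, C, D}
read b: {A, B, C, D}
Final reachable set {A, B, C, D} has 4 states.

4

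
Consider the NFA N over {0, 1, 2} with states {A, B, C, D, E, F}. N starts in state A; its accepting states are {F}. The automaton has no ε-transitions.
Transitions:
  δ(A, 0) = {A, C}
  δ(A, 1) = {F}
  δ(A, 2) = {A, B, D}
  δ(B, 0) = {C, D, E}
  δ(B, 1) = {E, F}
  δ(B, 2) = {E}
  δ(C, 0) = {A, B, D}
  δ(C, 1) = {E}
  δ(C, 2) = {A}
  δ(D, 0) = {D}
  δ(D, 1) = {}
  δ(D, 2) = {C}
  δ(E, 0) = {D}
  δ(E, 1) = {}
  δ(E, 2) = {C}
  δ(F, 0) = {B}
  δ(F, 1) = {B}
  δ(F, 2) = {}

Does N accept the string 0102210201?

Start: {A}
read 0: {A, C}
read 1: {E, F}
read 0: {B, D}
read 2: {C, E}
read 2: {A, C}
read 1: {E, F}
read 0: {B, D}
read 2: {C, E}
read 0: {A, B, D}
read 1: {E, F}
Reachable ∩ accepting = {F} — nonempty.

accepted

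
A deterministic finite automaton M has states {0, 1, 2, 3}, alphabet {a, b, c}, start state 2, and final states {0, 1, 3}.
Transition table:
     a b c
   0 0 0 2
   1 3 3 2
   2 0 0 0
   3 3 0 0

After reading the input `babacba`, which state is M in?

0

2 --b--> 0
0 --a--> 0
0 --b--> 0
0 --a--> 0
0 --c--> 2
2 --b--> 0
0 --a--> 0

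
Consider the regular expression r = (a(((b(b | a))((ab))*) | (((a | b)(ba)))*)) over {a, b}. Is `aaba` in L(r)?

Split as a·aba: a matches a and (((b(b|a))((ab))*)|(((a|b)(ba)))*) matches aba.

yes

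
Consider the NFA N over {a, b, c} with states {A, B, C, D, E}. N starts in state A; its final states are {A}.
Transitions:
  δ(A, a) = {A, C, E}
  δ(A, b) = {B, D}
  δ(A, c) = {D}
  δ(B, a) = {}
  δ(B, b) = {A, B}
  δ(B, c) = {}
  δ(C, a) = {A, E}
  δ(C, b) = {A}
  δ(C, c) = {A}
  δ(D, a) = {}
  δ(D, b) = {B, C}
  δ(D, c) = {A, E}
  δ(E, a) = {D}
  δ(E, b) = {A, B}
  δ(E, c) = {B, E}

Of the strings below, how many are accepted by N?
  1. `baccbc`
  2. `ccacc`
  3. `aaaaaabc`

2

`baccbc`: rejected
`ccacc`: accepted
`aaaaaabc`: accepted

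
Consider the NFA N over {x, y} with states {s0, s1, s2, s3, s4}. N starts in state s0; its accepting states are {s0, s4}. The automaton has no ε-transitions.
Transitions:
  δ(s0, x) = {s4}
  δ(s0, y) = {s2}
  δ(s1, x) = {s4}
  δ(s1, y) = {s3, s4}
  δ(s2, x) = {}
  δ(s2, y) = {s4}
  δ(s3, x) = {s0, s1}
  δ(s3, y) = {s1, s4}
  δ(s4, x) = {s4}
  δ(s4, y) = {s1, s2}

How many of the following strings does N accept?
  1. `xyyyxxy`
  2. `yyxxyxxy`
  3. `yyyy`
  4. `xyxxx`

2

`xyyyxxy`: rejected
`yyxxyxxy`: rejected
`yyyy`: accepted
`xyxxx`: accepted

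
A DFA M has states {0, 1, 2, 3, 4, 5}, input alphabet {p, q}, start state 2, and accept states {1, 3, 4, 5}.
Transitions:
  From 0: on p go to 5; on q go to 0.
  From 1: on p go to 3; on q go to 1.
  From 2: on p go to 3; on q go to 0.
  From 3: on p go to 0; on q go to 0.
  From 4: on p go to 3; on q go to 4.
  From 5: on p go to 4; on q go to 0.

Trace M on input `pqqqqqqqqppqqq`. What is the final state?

4

2 --p--> 3
3 --q--> 0
0 --q--> 0
0 --q--> 0
0 --q--> 0
0 --q--> 0
0 --q--> 0
0 --q--> 0
0 --q--> 0
0 --p--> 5
5 --p--> 4
4 --q--> 4
4 --q--> 4
4 --q--> 4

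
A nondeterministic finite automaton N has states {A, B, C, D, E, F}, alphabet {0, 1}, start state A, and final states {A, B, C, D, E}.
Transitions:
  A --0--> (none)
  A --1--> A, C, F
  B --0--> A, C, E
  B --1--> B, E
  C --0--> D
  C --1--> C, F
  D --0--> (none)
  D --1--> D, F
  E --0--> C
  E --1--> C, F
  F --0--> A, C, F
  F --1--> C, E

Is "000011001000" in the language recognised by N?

Start: {A}
read 0: {}
The reachable set is empty and stays empty for the remaining 11 symbols.
Reachable ∩ accepting = {} — empty.

rejected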